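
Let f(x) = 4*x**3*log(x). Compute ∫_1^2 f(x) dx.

-15/4 + 16*log(2)

Integrate by parts once (u = ln x, dv = 4*x**3 dx).
An antiderivative is F(x) = x**4*(4*log(x) - 1)/4.
Then F(2) - F(1) = (-4 + 16*log(2)) - (-1/4) = -15/4 + 16*log(2).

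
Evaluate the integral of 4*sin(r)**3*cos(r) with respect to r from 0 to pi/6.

Let u = sin(r), so du = cos(r) dr. When r = 0, u = 0; when r = pi/6, u = 1/2.
The integral becomes 4·∫ u**3 du from 0 to 1/2, with antiderivative u**4.
Back in r: F(r) = sin(r)**4.
Then F(pi/6) - F(0) = (1/16) - (0) = 1/16.

1/16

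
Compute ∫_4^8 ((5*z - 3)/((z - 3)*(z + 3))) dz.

-3*log(7) + 2*log(5) + 3*log(11)

Factor the denominator: z**2 - 9 = (z + 3)(z - 3).
Partial fractions: (5*z - 3)/((z - 3)*(z + 3)) = 3/(z + 3) + 2/(z - 3).
An antiderivative is F(z) = 2*log(z - 3) + 3*log(z + 3).
Then F(8) - F(4) = (2*log(5) + 3*log(11)) - (3*log(7)) = -3*log(7) + 2*log(5) + 3*log(11).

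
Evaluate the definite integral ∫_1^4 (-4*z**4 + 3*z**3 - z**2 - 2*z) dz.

-13263/20

By the power rule, an antiderivative is F(z) = -4*z**5/5 + 3*z**4/4 - z**3/3 - z**2.
Then F(4) - F(1) = (-9968/15) - (-83/60) = -13263/20.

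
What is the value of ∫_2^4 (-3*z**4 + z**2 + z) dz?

By the power rule, an antiderivative is F(z) = -3*z**5/5 + z**3/3 + z**2/2.
Then F(4) - F(2) = (-8776/15) - (-218/15) = -8558/15.

-8558/15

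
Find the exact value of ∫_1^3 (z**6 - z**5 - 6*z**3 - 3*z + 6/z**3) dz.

By the power rule, an antiderivative is F(z) = z**7/7 - z**6/6 - 3*z**4/2 - 3*z**2/2 - 3/z**2.
Then F(3) - F(1) = (2335/42) - (-253/42) = 1294/21.

1294/21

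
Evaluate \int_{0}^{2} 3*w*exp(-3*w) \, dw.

Integrate by parts once (u = w, dv = 3*exp(-3*w) dw).
An antiderivative is F(w) = (-3*w - 1)*exp(-3*w)/3.
Then F(2) - F(0) = (-7*exp(-6)/3) - (-1/3) = (-7 + exp(6))*exp(-6)/3.

(-7 + exp(6))*exp(-6)/3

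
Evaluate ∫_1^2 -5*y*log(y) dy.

Integrate by parts once (u = ln y, dv = -5*y dy).
An antiderivative is F(y) = -5*y**2*(2*log(y) - 1)/4.
Then F(2) - F(1) = (5 - 10*log(2)) - (5/4) = 15/4 - 10*log(2).

15/4 - 10*log(2)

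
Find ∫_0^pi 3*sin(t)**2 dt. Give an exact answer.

3*pi/2

Use the identity sin^2(t) = (1 - cos(2*t))/2.
An antiderivative is F(t) = 3*t/2 - 3*sin(2*t)/4.
Then F(pi) - F(0) = (3*pi/2) - (0) = 3*pi/2.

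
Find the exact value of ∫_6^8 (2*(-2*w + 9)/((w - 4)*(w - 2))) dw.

-5*log(3) + 6*log(2)

Factor the denominator: w**2 - 6*w + 8 = (w - 2)(w - 4).
Partial fractions: 2*(-2*w + 9)/((w - 4)*(w - 2)) = -5/(w - 2) + 1/(w - 4).
An antiderivative is F(w) = log(w - 4) - 5*log(w - 2).
Then F(8) - F(6) = (-5*log(3) - 3*log(2)) - (-9*log(2)) = -5*log(3) + 6*log(2).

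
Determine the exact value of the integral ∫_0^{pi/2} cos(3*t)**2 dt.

pi/4

Use the identity cos^2(3*t) = (1 + cos(6*t))/2.
An antiderivative is F(t) = t/2 + sin(6*t)/12.
Then F(pi/2) - F(0) = (pi/4) - (0) = pi/4.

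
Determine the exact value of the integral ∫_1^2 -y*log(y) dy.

Integrate by parts once (u = ln y, dv = -y dy).
An antiderivative is F(y) = -y**2*(2*log(y) - 1)/4.
Then F(2) - F(1) = (1 - log(4)) - (1/4) = 3/4 - log(4).

3/4 - log(4)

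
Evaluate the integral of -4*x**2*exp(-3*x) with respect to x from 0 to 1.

Integrate by parts twice (u = x^2, dv = -4*exp(-3*x) dx).
An antiderivative is F(x) = (36*x**2 + 24*x + 8)*exp(-3*x)/27.
Then F(1) - F(0) = (68*exp(-3)/27) - (8/27) = -8/27 + 68*exp(-3)/27.

-8/27 + 68*exp(-3)/27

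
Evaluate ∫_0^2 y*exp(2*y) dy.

1/4 + 3*exp(4)/4

Integrate by parts once (u = y, dv = exp(2*y) dy).
An antiderivative is F(y) = (2*y - 1)*exp(2*y)/4.
Then F(2) - F(0) = (3*exp(4)/4) - (-1/4) = 1/4 + 3*exp(4)/4.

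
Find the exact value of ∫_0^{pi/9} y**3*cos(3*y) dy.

-sqrt(3)*pi/81 + sqrt(3)*pi**3/4374 + pi**2/486 + 1/27

Integrate by parts 3 times (u = y^3, dv = cos(3*y) dy).
An antiderivative is F(y) = y**3*sin(3*y)/3 + y**2*cos(3*y)/3 - 2*y*sin(3*y)/9 - 2*cos(3*y)/27.
Then F(pi/9) - F(0) = (-sqrt(3)*pi/81 - 1/27 + sqrt(3)*pi**3/4374 + pi**2/486) - (-2/27) = -sqrt(3)*pi/81 + sqrt(3)*pi**3/4374 + pi**2/486 + 1/27.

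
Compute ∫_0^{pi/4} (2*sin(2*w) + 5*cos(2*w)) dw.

An antiderivative is F(w) = 5*sin(2*w)/2 - cos(2*w).
Then F(pi/4) - F(0) = (5/2) - (-1) = 7/2.

7/2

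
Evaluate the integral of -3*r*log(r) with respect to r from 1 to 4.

45/4 - 48*log(2)

Integrate by parts once (u = ln r, dv = -3*r dr).
An antiderivative is F(r) = -3*r**2*(2*log(r) - 1)/4.
Then F(4) - F(1) = (12 - 48*log(2)) - (3/4) = 45/4 - 48*log(2).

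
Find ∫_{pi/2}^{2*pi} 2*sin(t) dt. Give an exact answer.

An antiderivative is F(t) = -2*cos(t).
Then F(2*pi) - F(pi/2) = (-2) - (0) = -2.

-2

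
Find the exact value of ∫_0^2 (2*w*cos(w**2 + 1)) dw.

Let u = w**2 + 1, so du = 2*w dw. When w = 0, u = 1; when w = 2, u = 5.
The integral becomes ∫ cos(u) du from 1 to 5, with antiderivative sin(u).
Back in w: F(w) = sin(w**2 + 1).
Then F(2) - F(0) = (sin(5)) - (sin(1)) = sin(5) - sin(1).

sin(5) - sin(1)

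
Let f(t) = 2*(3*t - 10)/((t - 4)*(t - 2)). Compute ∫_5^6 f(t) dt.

Factor the denominator: t**2 - 6*t + 8 = (t - 2)(t - 4).
Partial fractions: 2*(3*t - 10)/((t - 4)*(t - 2)) = 4/(t - 2) + 2/(t - 4).
An antiderivative is F(t) = 2*log(t - 4) + 4*log(t - 2).
Then F(6) - F(5) = (10*log(2)) - (log(81)) = -4*log(3) + 10*log(2).

-4*log(3) + 10*log(2)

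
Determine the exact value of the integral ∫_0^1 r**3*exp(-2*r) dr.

3/8 - 19*exp(-2)/8

Integrate by parts 3 times (u = r^3, dv = exp(-2*r) dr).
An antiderivative is F(r) = (-4*r**3 - 6*r**2 - 6*r - 3)*exp(-2*r)/8.
Then F(1) - F(0) = (-19*exp(-2)/8) - (-3/8) = 3/8 - 19*exp(-2)/8.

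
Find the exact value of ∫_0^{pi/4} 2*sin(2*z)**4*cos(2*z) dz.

1/5

Let u = sin(2*z), so du = 2*cos(2*z) dz. When z = 0, u = 0; when z = pi/4, u = 1.
The integral becomes ∫ u**4 du from 0 to 1, with antiderivative u**5/5.
Back in z: F(z) = sin(2*z)**5/5.
Then F(pi/4) - F(0) = (1/5) - (0) = 1/5.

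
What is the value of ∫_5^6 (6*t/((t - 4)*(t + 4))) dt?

Factor the denominator: t**2 - 16 = (t + 4)(t - 4).
Partial fractions: 6*t/((t - 4)*(t + 4)) = 3/(t + 4) + 3/(t - 4).
An antiderivative is F(t) = 3*log(t - 4) + 3*log(t + 4).
Then F(6) - F(5) = (6*log(2) + 3*log(5)) - (6*log(3)) = -6*log(3) + 6*log(2) + 3*log(5).

-6*log(3) + 6*log(2) + 3*log(5)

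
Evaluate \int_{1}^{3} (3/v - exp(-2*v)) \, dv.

An antiderivative is F(v) = 3*log(v) + exp(-2*v)/2.
Then F(3) - F(1) = (exp(-6)/2 + 3*log(3)) - (exp(-2)/2) = (-exp(4) + 1 + 6*exp(6)*log(3))*exp(-6)/2.

(-exp(4) + 1 + 6*exp(6)*log(3))*exp(-6)/2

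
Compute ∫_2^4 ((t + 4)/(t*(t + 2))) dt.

log(8/3)

Factor the denominator: t**2 + 2*t = (t + 2)t.
Partial fractions: (t + 4)/(t*(t + 2)) = -1/(t + 2) + 2/t.
An antiderivative is F(t) = 2*log(t) - log(t + 2).
Then F(4) - F(2) = (log(8/3)) - (0) = log(8/3).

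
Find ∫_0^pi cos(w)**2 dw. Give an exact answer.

pi/2

Use the identity cos^2(w) = (1 + cos(2*w))/2.
An antiderivative is F(w) = w/2 + sin(2*w)/4.
Then F(pi) - F(0) = (pi/2) - (0) = pi/2.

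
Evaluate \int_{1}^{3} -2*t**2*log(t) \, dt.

Integrate by parts once (u = ln t, dv = -2*t**2 dt).
An antiderivative is F(t) = -2*t**3*(3*log(t) - 1)/9.
Then F(3) - F(1) = (6 - 18*log(3)) - (2/9) = 52/9 - 18*log(3).

52/9 - 18*log(3)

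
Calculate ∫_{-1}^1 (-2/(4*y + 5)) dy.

An antiderivative is F(y) = -log(4*y + 5)/2.
Then F(1) - F(-1) = (-log(3)) - (0) = -log(3).

-log(3)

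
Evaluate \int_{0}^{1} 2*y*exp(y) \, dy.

Integrate by parts once (u = y, dv = 2*exp(y) dy).
An antiderivative is F(y) = (2*y - 2)*exp(y).
Then F(1) - F(0) = (0) - (-2) = 2.

2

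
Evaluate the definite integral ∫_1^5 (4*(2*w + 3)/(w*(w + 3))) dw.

Factor the denominator: w**2 + 3*w = (w + 3)w.
Partial fractions: 4*(2*w + 3)/(w*(w + 3)) = 4/(w + 3) + 4/w.
An antiderivative is F(w) = 4*log(w) + 4*log(w + 3).
Then F(5) - F(1) = (4*log(5) + 12*log(2)) - (8*log(2)) = 4*log(2) + 4*log(5).

4*log(2) + 4*log(5)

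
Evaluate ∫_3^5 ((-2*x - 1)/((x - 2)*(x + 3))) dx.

Factor the denominator: x**2 + x - 6 = (x + 3)(x - 2).
Partial fractions: (-2*x - 1)/((x - 2)*(x + 3)) = -1/(x + 3) - 1/(x - 2).
An antiderivative is F(x) = -log(x - 2) - log(x + 3).
Then F(5) - F(3) = (-log(24)) - (-log(6)) = -log(4).

-log(4)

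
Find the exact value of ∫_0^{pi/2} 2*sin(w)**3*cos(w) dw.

1/2

Let u = sin(w), so du = cos(w) dw. When w = 0, u = 0; when w = pi/2, u = 1.
The integral becomes 2·∫ u**3 du from 0 to 1, with antiderivative u**4/2.
Back in w: F(w) = sin(w)**4/2.
Then F(pi/2) - F(0) = (1/2) - (0) = 1/2.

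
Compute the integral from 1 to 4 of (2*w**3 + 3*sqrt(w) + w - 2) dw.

By the power rule, an antiderivative is F(w) = w**4/2 + 2*w**(3/2) + w**2/2 - 2*w.
Then F(4) - F(1) = (144) - (1) = 143.

143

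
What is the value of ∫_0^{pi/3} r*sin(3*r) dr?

Integrate by parts once (u = r, dv = sin(3*r) dr).
An antiderivative is F(r) = -r*cos(3*r)/3 + sin(3*r)/9.
Then F(pi/3) - F(0) = (pi/9) - (0) = pi/9.

pi/9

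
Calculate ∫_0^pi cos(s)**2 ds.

Use the identity cos^2(s) = (1 + cos(2*s))/2.
An antiderivative is F(s) = s/2 + sin(2*s)/4.
Then F(pi) - F(0) = (pi/2) - (0) = pi/2.

pi/2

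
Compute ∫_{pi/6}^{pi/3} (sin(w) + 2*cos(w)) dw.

-3/2 + 3*sqrt(3)/2

An antiderivative is F(w) = 2*sin(w) - cos(w).
Then F(pi/3) - F(pi/6) = (-1/2 + sqrt(3)) - (1 - sqrt(3)/2) = -3/2 + 3*sqrt(3)/2.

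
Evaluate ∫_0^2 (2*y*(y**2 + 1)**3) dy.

Let u = y**2 + 1, so du = 2*y dy. When y = 0, u = 1; when y = 2, u = 5.
The integral becomes ∫ u**3 du from 1 to 5, with antiderivative u**4/4.
Back in y: F(y) = (y**2 + 1)**4/4.
Then F(2) - F(0) = (625/4) - (1/4) = 156.

156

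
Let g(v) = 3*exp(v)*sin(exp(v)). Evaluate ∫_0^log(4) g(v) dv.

Let u = exp(v), so du = exp(v) dv. When v = 0, u = 1; when v = log(4), u = 4.
The integral becomes 3·∫ sin(u) du from 1 to 4, with antiderivative -3*cos(u).
Back in v: F(v) = -3*cos(exp(v)).
Then F(log(4)) - F(0) = (-3*cos(4)) - (-3*cos(1)) = 3*cos(1) - 3*cos(4).

3*cos(1) - 3*cos(4)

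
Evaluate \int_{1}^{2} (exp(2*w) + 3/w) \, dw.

-exp(2)/2 + log(8) + exp(4)/2

An antiderivative is F(w) = exp(2*w)/2 + 3*log(w).
Then F(2) - F(1) = (log(8) + exp(4)/2) - (exp(2)/2) = -exp(2)/2 + log(8) + exp(4)/2.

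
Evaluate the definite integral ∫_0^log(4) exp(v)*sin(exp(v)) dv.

Let u = exp(v), so du = exp(v) dv. When v = 0, u = 1; when v = log(4), u = 4.
The integral becomes ∫ sin(u) du from 1 to 4, with antiderivative -cos(u).
Back in v: F(v) = -cos(exp(v)).
Then F(log(4)) - F(0) = (-cos(4)) - (-cos(1)) = cos(1) - cos(4).

cos(1) - cos(4)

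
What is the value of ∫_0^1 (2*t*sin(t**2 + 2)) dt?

cos(2) - cos(3)

Let u = t**2 + 2, so du = 2*t dt. When t = 0, u = 2; when t = 1, u = 3.
The integral becomes ∫ sin(u) du from 2 to 3, with antiderivative -cos(u).
Back in t: F(t) = -cos(t**2 + 2).
Then F(1) - F(0) = (-cos(3)) - (-cos(2)) = cos(2) - cos(3).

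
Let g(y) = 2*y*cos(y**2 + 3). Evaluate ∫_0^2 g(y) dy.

-sin(3) + sin(7)

Let u = y**2 + 3, so du = 2*y dy. When y = 0, u = 3; when y = 2, u = 7.
The integral becomes ∫ cos(u) du from 3 to 7, with antiderivative sin(u).
Back in y: F(y) = sin(y**2 + 3).
Then F(2) - F(0) = (sin(7)) - (sin(3)) = -sin(3) + sin(7).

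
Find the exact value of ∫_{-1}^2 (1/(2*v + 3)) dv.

An antiderivative is F(v) = log(2*v + 3)/2.
Then F(2) - F(-1) = (log(7)/2) - (0) = log(7)/2.

log(7)/2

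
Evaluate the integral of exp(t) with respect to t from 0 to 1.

An antiderivative is F(t) = exp(t).
Then F(1) - F(0) = (E) - (1) = -1 + E.

-1 + E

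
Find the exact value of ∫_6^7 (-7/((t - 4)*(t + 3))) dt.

Factor the denominator: t**2 - t - 12 = (t + 3)(t - 4).
Partial fractions: -7/((t - 4)*(t + 3)) = 1/(t + 3) - 1/(t - 4).
An antiderivative is F(t) = -log(t - 4) + log(t + 3).
Then F(7) - F(6) = (log(10/3)) - (log(9/2)) = log(20/27).

log(20/27)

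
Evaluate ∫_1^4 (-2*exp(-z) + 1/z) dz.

An antiderivative is F(z) = log(z) + 2*exp(-z).
Then F(4) - F(1) = ((2 + log(4**exp(4)))*exp(-4)) - (2*exp(-1)) = (-2*exp(3) + 2 + log(4**exp(4)))*exp(-4).

(-2*exp(3) + 2 + log(4**exp(4)))*exp(-4)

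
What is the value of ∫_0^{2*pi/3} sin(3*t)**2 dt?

pi/3

Use the identity sin^2(3*t) = (1 - cos(6*t))/2.
An antiderivative is F(t) = t/2 - sin(6*t)/12.
Then F(2*pi/3) - F(0) = (pi/3) - (0) = pi/3.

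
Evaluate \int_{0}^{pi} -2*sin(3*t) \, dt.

-4/3

An antiderivative is F(t) = 2*cos(3*t)/3.
Then F(pi) - F(0) = (-2/3) - (2/3) = -4/3.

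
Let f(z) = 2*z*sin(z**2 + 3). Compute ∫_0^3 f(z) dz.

Let u = z**2 + 3, so du = 2*z dz. When z = 0, u = 3; when z = 3, u = 12.
The integral becomes ∫ sin(u) du from 3 to 12, with antiderivative -cos(u).
Back in z: F(z) = -cos(z**2 + 3).
Then F(3) - F(0) = (-cos(12)) - (-cos(3)) = cos(3) - cos(12).

cos(3) - cos(12)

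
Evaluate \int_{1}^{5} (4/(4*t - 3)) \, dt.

log(17)

An antiderivative is F(t) = log(4*t - 3).
Then F(5) - F(1) = (log(17)) - (0) = log(17).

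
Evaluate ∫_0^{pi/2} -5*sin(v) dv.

An antiderivative is F(v) = 5*cos(v).
Then F(pi/2) - F(0) = (0) - (5) = -5.

-5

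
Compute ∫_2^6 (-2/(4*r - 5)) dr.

-log(19)/2 + log(3)/2

An antiderivative is F(r) = -log(4*r - 5)/2.
Then F(6) - F(2) = (-log(19)/2) - (-log(3)/2) = -log(19)/2 + log(3)/2.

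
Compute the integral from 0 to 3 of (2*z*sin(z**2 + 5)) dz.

Let u = z**2 + 5, so du = 2*z dz. When z = 0, u = 5; when z = 3, u = 14.
The integral becomes ∫ sin(u) du from 5 to 14, with antiderivative -cos(u).
Back in z: F(z) = -cos(z**2 + 5).
Then F(3) - F(0) = (-cos(14)) - (-cos(5)) = -cos(14) + cos(5).

-cos(14) + cos(5)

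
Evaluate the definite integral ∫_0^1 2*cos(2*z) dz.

sin(2)

Let u = 2*z, so du = 2 dz. When z = 0, u = 0; when z = 1, u = 2.
The integral becomes ∫ cos(u) du from 0 to 2, with antiderivative sin(u).
Back in z: F(z) = sin(2*z).
Then F(1) - F(0) = (sin(2)) - (0) = sin(2).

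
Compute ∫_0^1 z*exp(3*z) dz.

1/9 + 2*exp(3)/9

Integrate by parts once (u = z, dv = exp(3*z) dz).
An antiderivative is F(z) = (3*z - 1)*exp(3*z)/9.
Then F(1) - F(0) = (2*exp(3)/9) - (-1/9) = 1/9 + 2*exp(3)/9.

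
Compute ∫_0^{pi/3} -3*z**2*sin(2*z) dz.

-sqrt(3)*pi/4 - pi**2/12 + 9/8

Integrate by parts twice (u = z^2, dv = -3*sin(2*z) dz).
An antiderivative is F(z) = 3*z**2*cos(2*z)/2 - 3*z*sin(2*z)/2 - 3*cos(2*z)/4.
Then F(pi/3) - F(0) = (-sqrt(3)*pi/4 - pi**2/12 + 3/8) - (-3/4) = -sqrt(3)*pi/4 - pi**2/12 + 9/8.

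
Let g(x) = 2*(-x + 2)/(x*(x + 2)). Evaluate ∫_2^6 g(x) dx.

log(9/16)

Factor the denominator: x**2 + 2*x = (x + 2)x.
Partial fractions: 2*(-x + 2)/(x*(x + 2)) = -4/(x + 2) + 2/x.
An antiderivative is F(x) = 2*log(x) - 4*log(x + 2).
Then F(6) - F(2) = (-10*log(2) + 2*log(3)) - (-log(64)) = log(9/16).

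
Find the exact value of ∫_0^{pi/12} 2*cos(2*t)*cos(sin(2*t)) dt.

Let u = sin(2*t), so du = 2*cos(2*t) dt. When t = 0, u = 0; when t = pi/12, u = 1/2.
The integral becomes ∫ cos(u) du from 0 to 1/2, with antiderivative sin(u).
Back in t: F(t) = sin(sin(2*t)).
Then F(pi/12) - F(0) = (sin(1/2)) - (0) = sin(1/2).

sin(1/2)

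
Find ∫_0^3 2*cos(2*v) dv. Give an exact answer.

sin(6)

Let u = 2*v, so du = 2 dv. When v = 0, u = 0; when v = 3, u = 6.
The integral becomes ∫ cos(u) du from 0 to 6, with antiderivative sin(u).
Back in v: F(v) = sin(2*v).
Then F(3) - F(0) = (sin(6)) - (0) = sin(6).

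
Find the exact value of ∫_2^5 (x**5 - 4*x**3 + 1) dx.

By the power rule, an antiderivative is F(x) = x**6/6 - x**4 + x.
Then F(5) - F(2) = (11905/6) - (-10/3) = 3975/2.

3975/2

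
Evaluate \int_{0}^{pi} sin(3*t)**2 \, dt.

pi/2

Use the identity sin^2(3*t) = (1 - cos(6*t))/2.
An antiderivative is F(t) = t/2 - sin(6*t)/12.
Then F(pi) - F(0) = (pi/2) - (0) = pi/2.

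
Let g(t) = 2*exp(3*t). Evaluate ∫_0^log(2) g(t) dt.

Let u = exp(t), so du = exp(t) dt. When t = 0, u = 1; when t = log(2), u = 2.
The integral becomes 2·∫ u**2 du from 1 to 2, with antiderivative 2*u**3/3.
Back in t: F(t) = 2*exp(3*t)/3.
Then F(log(2)) - F(0) = (16/3) - (2/3) = 14/3.

14/3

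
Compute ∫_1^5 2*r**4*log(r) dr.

-6248/25 + 1250*log(5)

Integrate by parts once (u = ln r, dv = 2*r**4 dr).
An antiderivative is F(r) = 2*r**5*(5*log(r) - 1)/25.
Then F(5) - F(1) = (-250 + 1250*log(5)) - (-2/25) = -6248/25 + 1250*log(5).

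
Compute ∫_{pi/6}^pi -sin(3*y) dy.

An antiderivative is F(y) = cos(3*y)/3.
Then F(pi) - F(pi/6) = (-1/3) - (0) = -1/3.

-1/3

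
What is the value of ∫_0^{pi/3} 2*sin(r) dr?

1

An antiderivative is F(r) = -2*cos(r).
Then F(pi/3) - F(0) = (-1) - (-2) = 1.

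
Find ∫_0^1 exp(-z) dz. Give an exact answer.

An antiderivative is F(z) = -exp(-z).
Then F(1) - F(0) = (-exp(-1)) - (-1) = 1 - exp(-1).

1 - exp(-1)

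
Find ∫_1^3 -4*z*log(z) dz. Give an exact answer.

8 - 18*log(3)

Integrate by parts once (u = ln z, dv = -4*z dz).
An antiderivative is F(z) = -z**2*(2*log(z) - 1).
Then F(3) - F(1) = (9 - 18*log(3)) - (1) = 8 - 18*log(3).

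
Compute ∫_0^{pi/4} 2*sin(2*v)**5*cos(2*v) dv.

1/6

Let u = sin(2*v), so du = 2*cos(2*v) dv. When v = 0, u = 0; when v = pi/4, u = 1.
The integral becomes ∫ u**5 du from 0 to 1, with antiderivative u**6/6.
Back in v: F(v) = sin(2*v)**6/6.
Then F(pi/4) - F(0) = (1/6) - (0) = 1/6.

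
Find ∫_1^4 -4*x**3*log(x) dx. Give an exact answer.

255/4 - 512*log(2)

Integrate by parts once (u = ln x, dv = -4*x**3 dx).
An antiderivative is F(x) = -x**4*(4*log(x) - 1)/4.
Then F(4) - F(1) = (64 - 512*log(2)) - (1/4) = 255/4 - 512*log(2).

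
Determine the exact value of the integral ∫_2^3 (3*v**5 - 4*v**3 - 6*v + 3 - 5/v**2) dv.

By the power rule, an antiderivative is F(v) = v**6/2 - v**4 - 3*v**2 + 3*v + 5/v.
Then F(3) - F(2) = (1603/6) - (25/2) = 764/3.

764/3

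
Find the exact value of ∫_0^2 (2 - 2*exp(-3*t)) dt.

An antiderivative is F(t) = 2*t + 2*exp(-3*t)/3.
Then F(2) - F(0) = (2*exp(-6)/3 + 4) - (2/3) = 2*exp(-6)/3 + 10/3.

2*exp(-6)/3 + 10/3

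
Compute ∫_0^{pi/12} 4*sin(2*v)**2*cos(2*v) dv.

1/12

Let u = sin(2*v), so du = 2*cos(2*v) dv. When v = 0, u = 0; when v = pi/12, u = 1/2.
The integral becomes 2·∫ u**2 du from 0 to 1/2, with antiderivative 2*u**3/3.
Back in v: F(v) = 2*sin(2*v)**3/3.
Then F(pi/12) - F(0) = (1/12) - (0) = 1/12.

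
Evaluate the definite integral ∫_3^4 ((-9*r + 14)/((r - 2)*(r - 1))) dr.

Factor the denominator: r**2 - 3*r + 2 = (r - 1)(r - 2).
Partial fractions: (-9*r + 14)/((r - 2)*(r - 1)) = -5/(r - 1) - 4/(r - 2).
An antiderivative is F(r) = -4*log(r - 2) - 5*log(r - 1).
Then F(4) - F(3) = (-5*log(3) - 4*log(2)) - (-log(32)) = -5*log(3) + log(2).

-5*log(3) + log(2)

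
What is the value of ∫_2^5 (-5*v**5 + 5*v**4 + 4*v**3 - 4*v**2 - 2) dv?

-18855/2

By the power rule, an antiderivative is F(v) = -5*v**6/6 + v**5 + v**4 - 4*v**3/3 - 2*v.
Then F(5) - F(2) = (-18895/2) - (-20) = -18855/2.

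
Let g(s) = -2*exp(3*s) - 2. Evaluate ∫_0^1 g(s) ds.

An antiderivative is F(s) = -2*exp(3*s)/3 - 2*s.
Then F(1) - F(0) = (-2*exp(3)/3 - 2) - (-2/3) = -2*exp(3)/3 - 4/3.

-2*exp(3)/3 - 4/3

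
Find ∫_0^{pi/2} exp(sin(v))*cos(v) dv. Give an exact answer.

-1 + E

Let u = sin(v), so du = cos(v) dv. When v = 0, u = 0; when v = pi/2, u = 1.
The integral becomes ∫ exp(u) du from 0 to 1, with antiderivative exp(u).
Back in v: F(v) = exp(sin(v)).
Then F(pi/2) - F(0) = (E) - (1) = -1 + E.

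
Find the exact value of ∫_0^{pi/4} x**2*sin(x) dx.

-2 - sqrt(2)*pi**2/32 + sqrt(2)*pi/4 + sqrt(2)

Integrate by parts twice (u = x^2, dv = sin(x) dx).
An antiderivative is F(x) = -x**2*cos(x) + 2*x*sin(x) + 2*cos(x).
Then F(pi/4) - F(0) = (sqrt(2)*(-pi**2 + 8*pi + 32)/32) - (2) = -2 - sqrt(2)*pi**2/32 + sqrt(2)*pi/4 + sqrt(2).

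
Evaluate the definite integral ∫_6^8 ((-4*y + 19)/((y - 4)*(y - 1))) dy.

-5*log(7) + log(2) + 5*log(5)

Factor the denominator: y**2 - 5*y + 4 = (y - 1)(y - 4).
Partial fractions: (-4*y + 19)/((y - 4)*(y - 1)) = -5/(y - 1) + 1/(y - 4).
An antiderivative is F(y) = log(y - 4) - 5*log(y - 1).
Then F(8) - F(6) = (-5*log(7) + 2*log(2)) - (-5*log(5) + log(2)) = -5*log(7) + log(2) + 5*log(5).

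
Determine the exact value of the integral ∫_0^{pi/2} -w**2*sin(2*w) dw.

1/2 - pi**2/8

Integrate by parts twice (u = w^2, dv = -sin(2*w) dw).
An antiderivative is F(w) = w**2*cos(2*w)/2 - w*sin(2*w)/2 - cos(2*w)/4.
Then F(pi/2) - F(0) = (1/4 - pi**2/8) - (-1/4) = 1/2 - pi**2/8.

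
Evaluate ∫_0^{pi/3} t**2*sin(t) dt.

-1 - pi**2/18 + sqrt(3)*pi/3

Integrate by parts twice (u = t^2, dv = sin(t) dt).
An antiderivative is F(t) = -t**2*cos(t) + 2*t*sin(t) + 2*cos(t).
Then F(pi/3) - F(0) = (-pi**2/18 + 1 + sqrt(3)*pi/3) - (2) = -1 - pi**2/18 + sqrt(3)*pi/3.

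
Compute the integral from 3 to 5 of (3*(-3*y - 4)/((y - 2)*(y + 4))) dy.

-13*log(3) + 4*log(7)

Factor the denominator: y**2 + 2*y - 8 = (y + 4)(y - 2).
Partial fractions: 3*(-3*y - 4)/((y - 2)*(y + 4)) = -4/(y + 4) - 5/(y - 2).
An antiderivative is F(y) = -5*log(y - 2) - 4*log(y + 4).
Then F(5) - F(3) = (-13*log(3)) - (-4*log(7)) = -13*log(3) + 4*log(7).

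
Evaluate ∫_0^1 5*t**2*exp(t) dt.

Integrate by parts twice (u = t^2, dv = 5*exp(t) dt).
An antiderivative is F(t) = (5*t**2 - 10*t + 10)*exp(t).
Then F(1) - F(0) = (5*E) - (10) = -10 + 5*E.

-10 + 5*E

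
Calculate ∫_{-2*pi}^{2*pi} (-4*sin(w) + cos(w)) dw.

An antiderivative is F(w) = sin(w) + 4*cos(w).
Then F(2*pi) - F(-2*pi) = (4) - (4) = 0.

0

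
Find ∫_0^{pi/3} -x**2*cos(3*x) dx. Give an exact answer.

2*pi/27

Integrate by parts twice (u = x^2, dv = -cos(3*x) dx).
An antiderivative is F(x) = -x**2*sin(3*x)/3 - 2*x*cos(3*x)/9 + 2*sin(3*x)/27.
Then F(pi/3) - F(0) = (2*pi/27) - (0) = 2*pi/27.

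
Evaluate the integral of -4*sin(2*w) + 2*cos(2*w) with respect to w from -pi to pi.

0

An antiderivative is F(w) = sin(2*w) + 2*cos(2*w).
Then F(pi) - F(-pi) = (2) - (2) = 0.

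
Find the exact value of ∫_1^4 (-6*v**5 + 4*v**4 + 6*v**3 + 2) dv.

By the power rule, an antiderivative is F(v) = -v**6 + 4*v**5/5 + 3*v**4/2 + 2*v.
Then F(4) - F(1) = (-14424/5) - (33/10) = -28881/10.

-28881/10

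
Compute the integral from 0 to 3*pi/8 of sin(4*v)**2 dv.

3*pi/16

Use the identity sin^2(4*v) = (1 - cos(8*v))/2.
An antiderivative is F(v) = v/2 - sin(8*v)/16.
Then F(3*pi/8) - F(0) = (3*pi/16) - (0) = 3*pi/16.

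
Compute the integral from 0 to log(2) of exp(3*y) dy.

Let u = exp(y), so du = exp(y) dy. When y = 0, u = 1; when y = log(2), u = 2.
The integral becomes ∫ u**2 du from 1 to 2, with antiderivative u**3/3.
Back in y: F(y) = exp(3*y)/3.
Then F(log(2)) - F(0) = (8/3) - (1/3) = 7/3.

7/3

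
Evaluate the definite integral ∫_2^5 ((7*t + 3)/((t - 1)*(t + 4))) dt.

Factor the denominator: t**2 + 3*t - 4 = (t + 4)(t - 1).
Partial fractions: (7*t + 3)/((t - 1)*(t + 4)) = 5/(t + 4) + 2/(t - 1).
An antiderivative is F(t) = 2*log(t - 1) + 5*log(t + 4).
Then F(5) - F(2) = (4*log(2) + 10*log(3)) - (5*log(2) + 5*log(3)) = -log(2) + 5*log(3).

-log(2) + 5*log(3)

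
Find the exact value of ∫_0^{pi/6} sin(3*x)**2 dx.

Use the identity sin^2(3*x) = (1 - cos(6*x))/2.
An antiderivative is F(x) = x/2 - sin(6*x)/12.
Then F(pi/6) - F(0) = (pi/12) - (0) = pi/12.

pi/12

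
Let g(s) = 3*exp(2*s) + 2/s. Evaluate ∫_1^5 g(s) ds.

An antiderivative is F(s) = 3*exp(2*s)/2 + 2*log(s).
Then F(5) - F(1) = (log(25) + 3*exp(10)/2) - (3*exp(2)/2) = -3*exp(2)/2 + log(25) + 3*exp(10)/2.

-3*exp(2)/2 + log(25) + 3*exp(10)/2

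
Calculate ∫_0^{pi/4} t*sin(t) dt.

sqrt(2)*(4 - pi)/8

Integrate by parts once (u = t, dv = sin(t) dt).
An antiderivative is F(t) = -t*cos(t) + sin(t).
Then F(pi/4) - F(0) = (sqrt(2)*(4 - pi)/8) - (0) = sqrt(2)*(4 - pi)/8.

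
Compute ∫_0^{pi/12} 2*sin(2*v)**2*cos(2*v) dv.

1/24

Let u = sin(2*v), so du = 2*cos(2*v) dv. When v = 0, u = 0; when v = pi/12, u = 1/2.
The integral becomes ∫ u**2 du from 0 to 1/2, with antiderivative u**3/3.
Back in v: F(v) = sin(2*v)**3/3.
Then F(pi/12) - F(0) = (1/24) - (0) = 1/24.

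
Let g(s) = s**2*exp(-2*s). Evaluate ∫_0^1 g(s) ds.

Integrate by parts twice (u = s^2, dv = exp(-2*s) ds).
An antiderivative is F(s) = (-2*s**2 - 2*s - 1)*exp(-2*s)/4.
Then F(1) - F(0) = (-5*exp(-2)/4) - (-1/4) = (-5 + exp(2))*exp(-2)/4.

(-5 + exp(2))*exp(-2)/4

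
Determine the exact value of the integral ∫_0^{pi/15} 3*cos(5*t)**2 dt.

Use the identity cos^2(5*t) = (1 + cos(10*t))/2.
An antiderivative is F(t) = 3*t/2 + 3*sin(10*t)/20.
Then F(pi/15) - F(0) = (3*sqrt(3)/40 + pi/10) - (0) = 3*sqrt(3)/40 + pi/10.

3*sqrt(3)/40 + pi/10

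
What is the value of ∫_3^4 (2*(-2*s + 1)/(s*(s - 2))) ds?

Factor the denominator: s**2 - 2*s = s(s - 2).
Partial fractions: 2*(-2*s + 1)/(s*(s - 2)) = -1/s - 3/(s - 2).
An antiderivative is F(s) = -log(s) - 3*log(s - 2).
Then F(4) - F(3) = (-log(32)) - (-log(3)) = log(3/32).

log(3/32)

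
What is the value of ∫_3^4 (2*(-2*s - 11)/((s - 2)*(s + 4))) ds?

-log(28)

Factor the denominator: s**2 + 2*s - 8 = (s + 4)(s - 2).
Partial fractions: 2*(-2*s - 11)/((s - 2)*(s + 4)) = 1/(s + 4) - 5/(s - 2).
An antiderivative is F(s) = -5*log(s - 2) + log(s + 4).
Then F(4) - F(3) = (-log(4)) - (log(7)) = -log(28).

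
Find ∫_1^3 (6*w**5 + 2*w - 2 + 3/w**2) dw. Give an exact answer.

By the power rule, an antiderivative is F(w) = w**6 + w**2 - 2*w - 3/w.
Then F(3) - F(1) = (731) - (-3) = 734.

734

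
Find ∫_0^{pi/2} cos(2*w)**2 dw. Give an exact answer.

Use the identity cos^2(2*w) = (1 + cos(4*w))/2.
An antiderivative is F(w) = w/2 + sin(4*w)/8.
Then F(pi/2) - F(0) = (pi/4) - (0) = pi/4.

pi/4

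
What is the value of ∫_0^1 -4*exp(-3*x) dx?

-4/3 + 4*exp(-3)/3

An antiderivative is F(x) = 4*exp(-3*x)/3.
Then F(1) - F(0) = (4*exp(-3)/3) - (4/3) = -4/3 + 4*exp(-3)/3.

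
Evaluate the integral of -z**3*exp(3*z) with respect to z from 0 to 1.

Integrate by parts 3 times (u = z^3, dv = -exp(3*z) dz).
An antiderivative is F(z) = (-9*z**3 + 9*z**2 - 6*z + 2)*exp(3*z)/27.
Then F(1) - F(0) = (-4*exp(3)/27) - (2/27) = -4*exp(3)/27 - 2/27.

-4*exp(3)/27 - 2/27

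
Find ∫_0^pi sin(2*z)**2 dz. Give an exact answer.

Use the identity sin^2(2*z) = (1 - cos(4*z))/2.
An antiderivative is F(z) = z/2 - sin(4*z)/8.
Then F(pi) - F(0) = (pi/2) - (0) = pi/2.

pi/2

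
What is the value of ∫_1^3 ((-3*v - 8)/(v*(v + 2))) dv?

-5*log(3) + log(5)

Factor the denominator: v**2 + 2*v = (v + 2)v.
Partial fractions: (-3*v - 8)/(v*(v + 2)) = 1/(v + 2) - 4/v.
An antiderivative is F(v) = -4*log(v) + log(v + 2).
Then F(3) - F(1) = (log(5/81)) - (log(3)) = -5*log(3) + log(5).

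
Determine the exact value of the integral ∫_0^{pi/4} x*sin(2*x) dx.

1/4

Integrate by parts once (u = x, dv = sin(2*x) dx).
An antiderivative is F(x) = -x*cos(2*x)/2 + sin(2*x)/4.
Then F(pi/4) - F(0) = (1/4) - (0) = 1/4.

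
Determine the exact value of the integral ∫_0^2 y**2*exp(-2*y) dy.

(-13 + exp(4))*exp(-4)/4

Integrate by parts twice (u = y^2, dv = exp(-2*y) dy).
An antiderivative is F(y) = (-2*y**2 - 2*y - 1)*exp(-2*y)/4.
Then F(2) - F(0) = (-13*exp(-4)/4) - (-1/4) = (-13 + exp(4))*exp(-4)/4.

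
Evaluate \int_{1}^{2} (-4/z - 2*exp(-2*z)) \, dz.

-4*log(2) - exp(-2) + exp(-4)

An antiderivative is F(z) = -4*log(z) + exp(-2*z).
Then F(2) - F(1) = (-4*log(2) + exp(-4)) - (exp(-2)) = -4*log(2) - exp(-2) + exp(-4).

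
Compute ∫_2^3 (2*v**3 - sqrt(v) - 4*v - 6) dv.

By the power rule, an antiderivative is F(v) = v**4/2 - 2*v**(3/2)/3 - 2*v**2 - 6*v.
Then F(3) - F(2) = (9/2 - 2*sqrt(3)) - (-12 - 4*sqrt(2)/3) = -2*sqrt(3) + 4*sqrt(2)/3 + 33/2.

-2*sqrt(3) + 4*sqrt(2)/3 + 33/2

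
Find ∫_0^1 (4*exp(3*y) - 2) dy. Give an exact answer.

-10/3 + 4*exp(3)/3

An antiderivative is F(y) = 4*exp(3*y)/3 - 2*y.
Then F(1) - F(0) = (-2 + 4*exp(3)/3) - (4/3) = -10/3 + 4*exp(3)/3.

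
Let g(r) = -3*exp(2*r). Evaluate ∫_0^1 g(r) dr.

3/2 - 3*exp(2)/2

An antiderivative is F(r) = -3*exp(2*r)/2.
Then F(1) - F(0) = (-3*exp(2)/2) - (-3/2) = 3/2 - 3*exp(2)/2.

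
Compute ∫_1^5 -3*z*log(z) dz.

Integrate by parts once (u = ln z, dv = -3*z dz).
An antiderivative is F(z) = -3*z**2*(2*log(z) - 1)/4.
Then F(5) - F(1) = (75/4 - 75*log(5)/2) - (3/4) = 18 - 75*log(5)/2.

18 - 75*log(5)/2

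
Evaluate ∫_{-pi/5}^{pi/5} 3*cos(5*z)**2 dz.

Use the identity cos^2(5*z) = (1 + cos(10*z))/2.
An antiderivative is F(z) = 3*z/2 + 3*sin(10*z)/20.
Then F(pi/5) - F(-pi/5) = (3*pi/10) - (-3*pi/10) = 3*pi/5.

3*pi/5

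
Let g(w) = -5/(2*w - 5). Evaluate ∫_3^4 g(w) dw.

-5*log(3)/2

An antiderivative is F(w) = -5*log(2*w - 5)/2.
Then F(4) - F(3) = (-5*log(3)/2) - (0) = -5*log(3)/2.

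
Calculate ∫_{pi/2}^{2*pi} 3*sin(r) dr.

An antiderivative is F(r) = -3*cos(r).
Then F(2*pi) - F(pi/2) = (-3) - (0) = -3.

-3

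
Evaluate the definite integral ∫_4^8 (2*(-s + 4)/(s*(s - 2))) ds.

Factor the denominator: s**2 - 2*s = s(s - 2).
Partial fractions: 2*(-s + 4)/(s*(s - 2)) = -4/s + 2/(s - 2).
An antiderivative is F(s) = -4*log(s) + 2*log(s - 2).
Then F(8) - F(4) = (-10*log(2) + 2*log(3)) - (-log(64)) = log(9/16).

log(9/16)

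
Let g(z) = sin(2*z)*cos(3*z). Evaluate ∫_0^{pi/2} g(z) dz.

Use the identity sin(2*z)cos(3*z) = [sin(5*z) + sin(-z)]/2.
An antiderivative is F(z) = cos(z)/2 - cos(5*z)/10.
Then F(pi/2) - F(0) = (0) - (2/5) = -2/5.

-2/5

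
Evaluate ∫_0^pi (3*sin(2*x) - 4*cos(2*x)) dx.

An antiderivative is F(x) = -2*sin(2*x) - 3*cos(2*x)/2.
Then F(pi) - F(0) = (-3/2) - (-3/2) = 0.

0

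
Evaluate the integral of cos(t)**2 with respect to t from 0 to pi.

Use the identity cos^2(t) = (1 + cos(2*t))/2.
An antiderivative is F(t) = t/2 + sin(2*t)/4.
Then F(pi) - F(0) = (pi/2) - (0) = pi/2.

pi/2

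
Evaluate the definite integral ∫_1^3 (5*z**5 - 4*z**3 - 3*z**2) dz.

By the power rule, an antiderivative is F(z) = 5*z**6/6 - z**4 - z**3.
Then F(3) - F(1) = (999/2) - (-7/6) = 1502/3.

1502/3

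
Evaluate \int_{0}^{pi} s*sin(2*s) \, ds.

Integrate by parts once (u = s, dv = sin(2*s) ds).
An antiderivative is F(s) = -s*cos(2*s)/2 + sin(2*s)/4.
Then F(pi) - F(0) = (-pi/2) - (0) = -pi/2.

-pi/2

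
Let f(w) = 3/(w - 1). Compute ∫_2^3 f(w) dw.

An antiderivative is F(w) = 3*log(w - 1).
Then F(3) - F(2) = (log(8)) - (0) = log(8).

log(8)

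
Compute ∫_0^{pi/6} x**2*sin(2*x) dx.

-1/8 - pi**2/144 + sqrt(3)*pi/24

Integrate by parts twice (u = x^2, dv = sin(2*x) dx).
An antiderivative is F(x) = -x**2*cos(2*x)/2 + x*sin(2*x)/2 + cos(2*x)/4.
Then F(pi/6) - F(0) = (-pi**2/144 + 1/8 + sqrt(3)*pi/24) - (1/4) = -1/8 - pi**2/144 + sqrt(3)*pi/24.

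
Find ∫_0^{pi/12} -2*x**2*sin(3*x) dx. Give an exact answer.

-2*sqrt(2)/27 - sqrt(2)*pi/54 + sqrt(2)*pi**2/432 + 4/27

Integrate by parts twice (u = x^2, dv = -2*sin(3*x) dx).
An antiderivative is F(x) = 2*x**2*cos(3*x)/3 - 4*x*sin(3*x)/9 - 4*cos(3*x)/27.
Then F(pi/12) - F(0) = (sqrt(2)*(-32 - 8*pi + pi**2)/432) - (-4/27) = -2*sqrt(2)/27 - sqrt(2)*pi/54 + sqrt(2)*pi**2/432 + 4/27.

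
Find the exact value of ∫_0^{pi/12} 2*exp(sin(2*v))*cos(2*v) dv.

Let u = sin(2*v), so du = 2*cos(2*v) dv. When v = 0, u = 0; when v = pi/12, u = 1/2.
The integral becomes ∫ exp(u) du from 0 to 1/2, with antiderivative exp(u).
Back in v: F(v) = exp(sin(2*v)).
Then F(pi/12) - F(0) = (exp(1/2)) - (1) = -1 + exp(1/2).

-1 + exp(1/2)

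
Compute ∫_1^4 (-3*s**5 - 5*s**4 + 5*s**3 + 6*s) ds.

-10827/4

By the power rule, an antiderivative is F(s) = -s**6/2 - s**5 + 5*s**4/4 + 3*s**2.
Then F(4) - F(1) = (-2704) - (11/4) = -10827/4.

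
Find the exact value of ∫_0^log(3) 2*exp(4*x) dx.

40

Let u = exp(x), so du = exp(x) dx. When x = 0, u = 1; when x = log(3), u = 3.
The integral becomes 2·∫ u**3 du from 1 to 3, with antiderivative u**4/2.
Back in x: F(x) = exp(4*x)/2.
Then F(log(3)) - F(0) = (81/2) - (1/2) = 40.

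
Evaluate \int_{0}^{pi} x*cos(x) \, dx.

-2

Integrate by parts once (u = x, dv = cos(x) dx).
An antiderivative is F(x) = x*sin(x) + cos(x).
Then F(pi) - F(0) = (-1) - (1) = -2.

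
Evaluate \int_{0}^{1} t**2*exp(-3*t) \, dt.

Integrate by parts twice (u = t^2, dv = exp(-3*t) dt).
An antiderivative is F(t) = (-9*t**2 - 6*t - 2)*exp(-3*t)/27.
Then F(1) - F(0) = (-17*exp(-3)/27) - (-2/27) = 2/27 - 17*exp(-3)/27.

2/27 - 17*exp(-3)/27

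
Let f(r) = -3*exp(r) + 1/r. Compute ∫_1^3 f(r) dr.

-3*exp(3) + log(3) + 3*exp(1)

An antiderivative is F(r) = -3*exp(r) + log(r).
Then F(3) - F(1) = (-3*exp(3) + log(3)) - (-3*exp(1)) = -3*exp(3) + log(3) + 3*exp(1).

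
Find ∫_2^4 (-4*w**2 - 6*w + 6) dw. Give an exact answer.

By the power rule, an antiderivative is F(w) = -4*w**3/3 - 3*w**2 + 6*w.
Then F(4) - F(2) = (-328/3) - (-32/3) = -296/3.

-296/3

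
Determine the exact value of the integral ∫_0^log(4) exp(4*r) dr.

255/4

Let u = exp(r), so du = exp(r) dr. When r = 0, u = 1; when r = log(4), u = 4.
The integral becomes ∫ u**3 du from 1 to 4, with antiderivative u**4/4.
Back in r: F(r) = exp(4*r)/4.
Then F(log(4)) - F(0) = (64) - (1/4) = 255/4.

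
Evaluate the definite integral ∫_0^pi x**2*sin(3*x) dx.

-4/27 + pi**2/3

Integrate by parts twice (u = x^2, dv = sin(3*x) dx).
An antiderivative is F(x) = -x**2*cos(3*x)/3 + 2*x*sin(3*x)/9 + 2*cos(3*x)/27.
Then F(pi) - F(0) = (-2/27 + pi**2/3) - (2/27) = -4/27 + pi**2/3.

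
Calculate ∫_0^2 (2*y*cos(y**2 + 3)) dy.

Let u = y**2 + 3, so du = 2*y dy. When y = 0, u = 3; when y = 2, u = 7.
The integral becomes ∫ cos(u) du from 3 to 7, with antiderivative sin(u).
Back in y: F(y) = sin(y**2 + 3).
Then F(2) - F(0) = (sin(7)) - (sin(3)) = -sin(3) + sin(7).

-sin(3) + sin(7)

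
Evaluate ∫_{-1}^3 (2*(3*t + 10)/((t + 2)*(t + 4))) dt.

Factor the denominator: t**2 + 6*t + 8 = (t + 4)(t + 2).
Partial fractions: 2*(3*t + 10)/((t + 2)*(t + 4)) = 2/(t + 4) + 4/(t + 2).
An antiderivative is F(t) = 4*log(t + 2) + 2*log(t + 4).
Then F(3) - F(-1) = (2*log(7) + 4*log(5)) - (log(9)) = -2*log(3) + 2*log(7) + 4*log(5).

-2*log(3) + 2*log(7) + 4*log(5)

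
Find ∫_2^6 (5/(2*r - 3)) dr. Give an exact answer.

An antiderivative is F(r) = 5*log(2*r - 3)/2.
Then F(6) - F(2) = (5*log(3)) - (0) = 5*log(3).

5*log(3)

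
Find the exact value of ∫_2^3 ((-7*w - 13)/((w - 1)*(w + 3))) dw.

-7*log(2) - 2*log(3) + 2*log(5)

Factor the denominator: w**2 + 2*w - 3 = (w + 3)(w - 1).
Partial fractions: (-7*w - 13)/((w - 1)*(w + 3)) = -2/(w + 3) - 5/(w - 1).
An antiderivative is F(w) = -5*log(w - 1) - 2*log(w + 3).
Then F(3) - F(2) = (-7*log(2) - 2*log(3)) - (-log(25)) = -7*log(2) - 2*log(3) + 2*log(5).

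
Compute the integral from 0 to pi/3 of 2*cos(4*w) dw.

An antiderivative is F(w) = sin(4*w)/2.
Then F(pi/3) - F(0) = (-sqrt(3)/4) - (0) = -sqrt(3)/4.

-sqrt(3)/4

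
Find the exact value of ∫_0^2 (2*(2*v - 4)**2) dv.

Let u = 2*v - 4, so du = 2 dv. When v = 0, u = -4; when v = 2, u = 0.
The integral becomes ∫ u**2 du from -4 to 0, with antiderivative u**3/3.
Back in v: F(v) = (2*v - 4)**3/3.
Then F(2) - F(0) = (0) - (-64/3) = 64/3.

64/3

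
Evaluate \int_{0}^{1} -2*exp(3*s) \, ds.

2/3 - 2*exp(3)/3

An antiderivative is F(s) = -2*exp(3*s)/3.
Then F(1) - F(0) = (-2*exp(3)/3) - (-2/3) = 2/3 - 2*exp(3)/3.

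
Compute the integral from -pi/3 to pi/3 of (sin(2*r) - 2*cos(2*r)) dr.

-sqrt(3)

An antiderivative is F(r) = -sin(2*r) - cos(2*r)/2.
Then F(pi/3) - F(-pi/3) = (1/4 - sqrt(3)/2) - (1/4 + sqrt(3)/2) = -sqrt(3).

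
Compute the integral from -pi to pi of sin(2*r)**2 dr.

Use the identity sin^2(2*r) = (1 - cos(4*r))/2.
An antiderivative is F(r) = r/2 - sin(4*r)/8.
Then F(pi) - F(-pi) = (pi/2) - (-pi/2) = pi.

pi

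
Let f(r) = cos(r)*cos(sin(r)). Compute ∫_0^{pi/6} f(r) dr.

Let u = sin(r), so du = cos(r) dr. When r = 0, u = 0; when r = pi/6, u = 1/2.
The integral becomes ∫ cos(u) du from 0 to 1/2, with antiderivative sin(u).
Back in r: F(r) = sin(sin(r)).
Then F(pi/6) - F(0) = (sin(1/2)) - (0) = sin(1/2).

sin(1/2)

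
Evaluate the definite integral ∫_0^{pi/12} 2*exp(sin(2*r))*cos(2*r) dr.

-1 + exp(1/2)

Let u = sin(2*r), so du = 2*cos(2*r) dr. When r = 0, u = 0; when r = pi/12, u = 1/2.
The integral becomes ∫ exp(u) du from 0 to 1/2, with antiderivative exp(u).
Back in r: F(r) = exp(sin(2*r)).
Then F(pi/12) - F(0) = (exp(1/2)) - (1) = -1 + exp(1/2).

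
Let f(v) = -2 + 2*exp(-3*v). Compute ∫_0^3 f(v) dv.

An antiderivative is F(v) = -2*v - 2*exp(-3*v)/3.
Then F(3) - F(0) = (-6 - 2*exp(-9)/3) - (-2/3) = -16/3 - 2*exp(-9)/3.

-16/3 - 2*exp(-9)/3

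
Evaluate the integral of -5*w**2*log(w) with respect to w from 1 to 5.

620/9 - 625*log(5)/3

Integrate by parts once (u = ln w, dv = -5*w**2 dw).
An antiderivative is F(w) = -5*w**3*(3*log(w) - 1)/9.
Then F(5) - F(1) = (625/9 - 625*log(5)/3) - (5/9) = 620/9 - 625*log(5)/3.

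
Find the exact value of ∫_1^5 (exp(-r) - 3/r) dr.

-3*log(5) - exp(-5) + exp(-1)

An antiderivative is F(r) = -3*log(r) - exp(-r).
Then F(5) - F(1) = (-3*log(5) - exp(-5)) - (-exp(-1)) = -3*log(5) - exp(-5) + exp(-1).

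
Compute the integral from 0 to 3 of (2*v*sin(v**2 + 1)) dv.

cos(1) - cos(10)

Let u = v**2 + 1, so du = 2*v dv. When v = 0, u = 1; when v = 3, u = 10.
The integral becomes ∫ sin(u) du from 1 to 10, with antiderivative -cos(u).
Back in v: F(v) = -cos(v**2 + 1).
Then F(3) - F(0) = (-cos(10)) - (-cos(1)) = cos(1) - cos(10).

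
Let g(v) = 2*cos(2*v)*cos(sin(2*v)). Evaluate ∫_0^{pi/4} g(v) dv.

sin(1)

Let u = sin(2*v), so du = 2*cos(2*v) dv. When v = 0, u = 0; when v = pi/4, u = 1.
The integral becomes ∫ cos(u) du from 0 to 1, with antiderivative sin(u).
Back in v: F(v) = sin(sin(2*v)).
Then F(pi/4) - F(0) = (sin(1)) - (0) = sin(1).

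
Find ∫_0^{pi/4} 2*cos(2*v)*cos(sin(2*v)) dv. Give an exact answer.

Let u = sin(2*v), so du = 2*cos(2*v) dv. When v = 0, u = 0; when v = pi/4, u = 1.
The integral becomes ∫ cos(u) du from 0 to 1, with antiderivative sin(u).
Back in v: F(v) = sin(sin(2*v)).
Then F(pi/4) - F(0) = (sin(1)) - (0) = sin(1).

sin(1)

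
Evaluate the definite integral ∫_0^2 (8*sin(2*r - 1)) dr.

Let u = 2*r - 1, so du = 2 dr. When r = 0, u = -1; when r = 2, u = 3.
The integral becomes 4·∫ sin(u) du from -1 to 3, with antiderivative -4*cos(u).
Back in r: F(r) = -4*cos(2*r - 1).
Then F(2) - F(0) = (-4*cos(3)) - (-4*cos(1)) = 4*cos(1) - 4*cos(3).

4*cos(1) - 4*cos(3)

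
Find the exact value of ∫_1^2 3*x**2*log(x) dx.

-7/3 + 8*log(2)

Integrate by parts once (u = ln x, dv = 3*x**2 dx).
An antiderivative is F(x) = x**3*(3*log(x) - 1)/3.
Then F(2) - F(1) = (-8/3 + 8*log(2)) - (-1/3) = -7/3 + 8*log(2).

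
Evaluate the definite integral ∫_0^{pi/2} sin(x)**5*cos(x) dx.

1/6

Let u = sin(x), so du = cos(x) dx. When x = 0, u = 0; when x = pi/2, u = 1.
The integral becomes ∫ u**5 du from 0 to 1, with antiderivative u**6/6.
Back in x: F(x) = sin(x)**6/6.
Then F(pi/2) - F(0) = (1/6) - (0) = 1/6.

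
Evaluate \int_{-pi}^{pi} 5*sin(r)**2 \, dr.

5*pi

Use the identity sin^2(r) = (1 - cos(2*r))/2.
An antiderivative is F(r) = 5*r/2 - 5*sin(2*r)/4.
Then F(pi) - F(-pi) = (5*pi/2) - (-5*pi/2) = 5*pi.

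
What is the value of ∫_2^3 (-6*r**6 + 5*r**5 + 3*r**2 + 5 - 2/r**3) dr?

By the power rule, an antiderivative is F(r) = -6*r**7/7 + 5*r**6/6 + r**3 + 5*r + r**(-2).
Then F(3) - F(2) = (-154345/126) - (-3203/84) = -299081/252.

-299081/252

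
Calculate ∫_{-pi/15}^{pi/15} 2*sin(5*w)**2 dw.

-sqrt(3)/10 + 2*pi/15

Use the identity sin^2(5*w) = (1 - cos(10*w))/2.
An antiderivative is F(w) = w - sin(10*w)/10.
Then F(pi/15) - F(-pi/15) = (-sqrt(3)/20 + pi/15) - (-pi/15 + sqrt(3)/20) = -sqrt(3)/10 + 2*pi/15.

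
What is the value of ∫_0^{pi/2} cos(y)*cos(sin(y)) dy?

sin(1)

Let u = sin(y), so du = cos(y) dy. When y = 0, u = 0; when y = pi/2, u = 1.
The integral becomes ∫ cos(u) du from 0 to 1, with antiderivative sin(u).
Back in y: F(y) = sin(sin(y)).
Then F(pi/2) - F(0) = (sin(1)) - (0) = sin(1).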